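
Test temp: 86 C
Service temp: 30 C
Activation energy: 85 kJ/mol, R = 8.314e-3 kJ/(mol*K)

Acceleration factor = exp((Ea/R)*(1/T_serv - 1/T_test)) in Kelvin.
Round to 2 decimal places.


AF = exp((85/0.008314)*(1/303.15 - 1/359.15))
= 192.20

192.20


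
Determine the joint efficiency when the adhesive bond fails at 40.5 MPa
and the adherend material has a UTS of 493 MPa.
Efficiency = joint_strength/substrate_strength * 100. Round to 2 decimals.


Joint efficiency = 40.5 / 493 * 100
= 8.22%

8.22


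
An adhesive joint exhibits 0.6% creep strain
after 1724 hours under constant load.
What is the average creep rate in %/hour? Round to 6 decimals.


Creep rate = strain / time
= 0.6 / 1724
= 0.000348 %/h

0.000348


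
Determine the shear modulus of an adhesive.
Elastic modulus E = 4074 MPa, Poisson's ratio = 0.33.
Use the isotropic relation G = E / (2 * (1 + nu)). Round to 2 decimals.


G = 4074 / (2*(1+0.33)) = 4074 / 2.66
= 1531.58 MPa

1531.58


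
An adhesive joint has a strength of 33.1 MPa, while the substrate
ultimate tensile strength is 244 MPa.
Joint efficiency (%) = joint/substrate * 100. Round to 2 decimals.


Efficiency = 33.1 / 244 * 100
= 13.57%

13.57


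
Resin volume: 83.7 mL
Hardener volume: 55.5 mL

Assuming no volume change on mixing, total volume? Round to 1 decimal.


V_total = 83.7 + 55.5 = 139.2 mL

139.2


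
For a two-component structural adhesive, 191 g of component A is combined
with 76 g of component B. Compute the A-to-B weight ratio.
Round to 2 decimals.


Weight ratio A:B = 191 / 76
= 2.51

2.51


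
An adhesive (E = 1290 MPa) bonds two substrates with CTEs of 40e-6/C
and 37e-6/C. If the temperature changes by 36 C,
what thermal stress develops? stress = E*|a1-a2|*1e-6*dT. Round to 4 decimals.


Stress = 1290 * |40 - 37| * 1e-6 * 36
= 0.1393 MPa

0.1393


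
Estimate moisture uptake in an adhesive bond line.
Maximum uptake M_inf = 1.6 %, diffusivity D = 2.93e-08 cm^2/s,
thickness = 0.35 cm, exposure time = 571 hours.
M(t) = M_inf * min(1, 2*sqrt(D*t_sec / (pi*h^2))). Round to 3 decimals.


Convert time: 571 h = 2055600 s
ratio = min(1, 2*sqrt(2.93e-08*2055600/(pi*0.35^2)))
= 0.791207
M(t) = 1.6 * 0.791207 = 1.266%

1.266


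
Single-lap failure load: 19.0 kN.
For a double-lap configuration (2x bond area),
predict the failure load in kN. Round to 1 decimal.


Failure load = 19.0 * 2 = 38.0 kN

38.0


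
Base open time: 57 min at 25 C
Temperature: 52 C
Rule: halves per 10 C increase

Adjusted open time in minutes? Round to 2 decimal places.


Acceleration = 2^((52-25)/10) = 6.4980
Open time = 57 / 6.4980 = 8.77 min

8.77


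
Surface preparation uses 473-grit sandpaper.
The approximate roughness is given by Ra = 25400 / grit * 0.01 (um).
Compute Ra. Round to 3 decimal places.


Ra = 25400 / 473 * 0.01
= 254 / 473
= 0.537 um

0.537


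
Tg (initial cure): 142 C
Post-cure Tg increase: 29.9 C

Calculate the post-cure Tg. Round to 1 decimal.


Post-cure Tg = 142 + 29.9 = 171.9 C

171.9


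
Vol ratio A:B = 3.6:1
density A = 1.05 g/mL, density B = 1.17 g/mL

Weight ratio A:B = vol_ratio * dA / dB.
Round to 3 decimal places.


Weight ratio = 3.6 * 1.05 / 1.17
= 3.231

3.231


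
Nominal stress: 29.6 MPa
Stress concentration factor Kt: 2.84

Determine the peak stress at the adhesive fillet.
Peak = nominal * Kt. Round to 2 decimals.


Peak stress = 29.6 * 2.84
= 84.06 MPa

84.06


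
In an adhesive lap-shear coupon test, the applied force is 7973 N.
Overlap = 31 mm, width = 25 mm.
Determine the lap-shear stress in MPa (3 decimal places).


stress = F / (overlap * width)
= 7973 / (31 * 25)
= 10.288 MPa

10.288


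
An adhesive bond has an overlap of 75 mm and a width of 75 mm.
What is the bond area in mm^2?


Bond area = overlap * width
= 75 * 75
= 5625 mm^2

5625


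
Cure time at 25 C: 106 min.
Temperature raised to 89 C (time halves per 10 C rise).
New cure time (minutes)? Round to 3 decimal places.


Acceleration factor = 2^(64/10) = 84.4485
New time = 106 / 84.4485 = 1.255 min

1.255


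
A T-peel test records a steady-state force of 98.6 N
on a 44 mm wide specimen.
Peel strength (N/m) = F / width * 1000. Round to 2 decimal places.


Peel strength = 98.6 / 44 * 1000
= 2240.91 N/m

2240.91


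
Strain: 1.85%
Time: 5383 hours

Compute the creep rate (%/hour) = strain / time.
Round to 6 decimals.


Creep rate = 1.85 / 5383
= 0.000344 %/h

0.000344


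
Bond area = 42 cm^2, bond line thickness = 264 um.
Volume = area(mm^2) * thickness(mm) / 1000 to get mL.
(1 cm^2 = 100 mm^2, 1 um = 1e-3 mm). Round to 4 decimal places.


area_mm2 = 42 * 100 = 4200
blt_mm = 264 * 1e-3 = 0.264
vol_mm3 = 4200 * 0.264 = 1108.8
vol_mL = 1108.8 / 1000 = 1.1088 mL

1.1088


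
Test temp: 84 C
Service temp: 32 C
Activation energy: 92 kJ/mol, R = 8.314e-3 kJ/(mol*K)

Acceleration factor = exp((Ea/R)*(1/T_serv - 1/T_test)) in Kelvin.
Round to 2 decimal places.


AF = exp((92/0.008314)*(1/305.15 - 1/357.15))
= 196.33

196.33


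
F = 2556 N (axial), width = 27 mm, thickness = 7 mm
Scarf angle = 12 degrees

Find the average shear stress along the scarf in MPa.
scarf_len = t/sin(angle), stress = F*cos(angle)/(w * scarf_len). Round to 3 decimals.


scarf_len = 7/sin(12 deg) = 33.6681
cos(12 deg) = 0.978148
stress = 2556*0.978148/(27*33.6681) = 2.750 MPa

2.750


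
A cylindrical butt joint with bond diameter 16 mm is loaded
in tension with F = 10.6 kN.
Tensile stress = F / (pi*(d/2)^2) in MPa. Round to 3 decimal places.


Area = pi * (16/2)^2 = 201.0619 mm^2
Stress = 10.6*1000 / 201.0619
= 52.720 MPa

52.720


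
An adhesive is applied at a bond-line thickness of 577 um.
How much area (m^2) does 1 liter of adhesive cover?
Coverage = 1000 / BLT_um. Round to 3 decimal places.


Coverage = 1000 / 577 = 1.733 m^2

1.733


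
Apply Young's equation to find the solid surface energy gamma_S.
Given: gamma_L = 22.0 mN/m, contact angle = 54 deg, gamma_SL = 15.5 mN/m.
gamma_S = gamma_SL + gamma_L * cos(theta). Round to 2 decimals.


theta_rad = 54 * pi/180 = 0.942478
gamma_S = 15.5 + 22.0 * cos(0.942478)
= 28.43 mN/m

28.43


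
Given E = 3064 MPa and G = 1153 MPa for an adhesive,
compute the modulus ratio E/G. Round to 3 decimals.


E/G ratio = 3064 / 1153 = 2.657

2.657


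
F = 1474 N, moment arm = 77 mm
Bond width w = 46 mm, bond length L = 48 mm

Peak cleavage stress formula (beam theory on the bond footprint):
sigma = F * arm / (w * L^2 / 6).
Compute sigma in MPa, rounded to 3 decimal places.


sigma = (1474 * 77) / (46 * 2304 / 6)
= 113498 * 6 / 105984
= 680988 / 105984
= 6.425 MPa

6.425


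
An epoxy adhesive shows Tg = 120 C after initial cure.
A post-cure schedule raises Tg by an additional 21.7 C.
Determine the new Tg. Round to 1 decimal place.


New Tg = 120 + 21.7
= 141.7 C

141.7


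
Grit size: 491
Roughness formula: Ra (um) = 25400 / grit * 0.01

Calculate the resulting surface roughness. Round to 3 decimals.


Ra = 25400 / 491 * 0.01
= 0.517 um

0.517


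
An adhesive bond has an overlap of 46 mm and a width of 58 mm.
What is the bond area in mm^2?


Bond area = overlap * width
= 46 * 58
= 2668 mm^2

2668


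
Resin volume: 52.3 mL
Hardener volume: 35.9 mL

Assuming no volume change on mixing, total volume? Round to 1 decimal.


V_total = 52.3 + 35.9 = 88.2 mL

88.2


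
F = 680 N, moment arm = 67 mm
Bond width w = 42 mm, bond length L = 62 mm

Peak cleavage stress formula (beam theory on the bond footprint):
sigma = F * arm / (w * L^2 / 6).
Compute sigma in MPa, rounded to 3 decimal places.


sigma = (680 * 67) / (42 * 3844 / 6)
= 45560 * 6 / 161448
= 273360 / 161448
= 1.693 MPa

1.693


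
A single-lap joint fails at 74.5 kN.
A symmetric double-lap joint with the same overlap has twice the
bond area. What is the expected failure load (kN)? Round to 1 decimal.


Double-lap load = 2 * 74.5 = 149.0 kN

149.0


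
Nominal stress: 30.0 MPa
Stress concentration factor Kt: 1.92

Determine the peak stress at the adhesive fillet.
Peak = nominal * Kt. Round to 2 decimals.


Peak stress = 30.0 * 1.92
= 57.60 MPa

57.60


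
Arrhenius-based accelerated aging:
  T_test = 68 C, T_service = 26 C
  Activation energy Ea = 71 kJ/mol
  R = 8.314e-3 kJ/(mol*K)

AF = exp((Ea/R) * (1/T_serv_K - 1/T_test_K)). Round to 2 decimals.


T_test_K = 341.15, T_serv_K = 299.15
AF = exp((71/8.314e-3) * (1/299.15 - 1/341.15))
= 33.60

33.60


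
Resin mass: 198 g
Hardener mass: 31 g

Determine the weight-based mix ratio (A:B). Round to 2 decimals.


Ratio = 198 / 31 = 6.39

6.39


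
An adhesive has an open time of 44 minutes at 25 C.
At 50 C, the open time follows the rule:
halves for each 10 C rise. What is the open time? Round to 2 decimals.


Factor = 2^((50-25)/10) = 5.6569
Open time = 44 / 5.6569 = 7.78 min

7.78


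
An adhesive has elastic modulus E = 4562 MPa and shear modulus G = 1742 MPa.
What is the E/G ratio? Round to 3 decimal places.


E/G = 4562 / 1742 = 2.619

2.619


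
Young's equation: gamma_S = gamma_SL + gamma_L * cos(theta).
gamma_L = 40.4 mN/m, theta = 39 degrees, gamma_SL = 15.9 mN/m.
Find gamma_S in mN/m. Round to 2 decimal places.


cos(39 deg) = 0.777146
gamma_S = 15.9 + 40.4 * 0.777146
= 47.30 mN/m

47.30


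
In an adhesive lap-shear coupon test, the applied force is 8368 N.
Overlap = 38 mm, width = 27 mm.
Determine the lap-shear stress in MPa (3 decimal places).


stress = F / (overlap * width)
= 8368 / (38 * 27)
= 8.156 MPa

8.156


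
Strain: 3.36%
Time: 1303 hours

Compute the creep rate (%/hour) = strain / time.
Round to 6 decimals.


Creep rate = 3.36 / 1303
= 0.002579 %/h

0.002579


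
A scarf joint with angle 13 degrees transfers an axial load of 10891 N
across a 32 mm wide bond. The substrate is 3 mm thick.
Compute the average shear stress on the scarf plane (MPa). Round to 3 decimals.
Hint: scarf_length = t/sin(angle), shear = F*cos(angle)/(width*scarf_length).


scarf_length = 3 / sin(13 deg) = 13.3362 mm
cos(13 deg) = 0.974370
shear stress = 10891 * 0.974370 / (32 * 13.3362)
= 24.866 MPa

24.866


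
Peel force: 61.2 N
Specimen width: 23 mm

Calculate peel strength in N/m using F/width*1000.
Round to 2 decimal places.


Peel strength = 61.2 / 23 * 1000 = 2660.87 N/m

2660.87


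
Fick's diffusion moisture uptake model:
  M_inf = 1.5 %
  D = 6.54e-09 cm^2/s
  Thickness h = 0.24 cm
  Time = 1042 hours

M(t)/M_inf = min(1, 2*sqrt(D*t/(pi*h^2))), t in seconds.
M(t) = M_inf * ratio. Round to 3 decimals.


t_sec = 1042 * 3600 = 3751200
ratio = 2*sqrt(6.54e-09*3751200/(pi*0.24^2))
= min(1, 0.736407)
= 0.736407
M(t) = 1.5 * 0.736407 = 1.105 %

1.105


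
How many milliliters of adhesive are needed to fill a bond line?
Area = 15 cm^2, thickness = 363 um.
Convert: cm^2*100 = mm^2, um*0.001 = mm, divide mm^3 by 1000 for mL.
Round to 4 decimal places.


= (15 * 100) * (363 * 0.001) / 1000
= 0.5445 mL

0.5445


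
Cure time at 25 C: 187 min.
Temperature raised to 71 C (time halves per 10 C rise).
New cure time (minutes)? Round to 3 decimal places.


Acceleration factor = 2^(46/10) = 24.2515
New time = 187 / 24.2515 = 7.711 min

7.711


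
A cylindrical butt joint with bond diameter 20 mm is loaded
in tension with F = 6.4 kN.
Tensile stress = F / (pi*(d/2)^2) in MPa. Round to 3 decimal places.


Area = pi * (20/2)^2 = 314.1593 mm^2
Stress = 6.4*1000 / 314.1593
= 20.372 MPa

20.372


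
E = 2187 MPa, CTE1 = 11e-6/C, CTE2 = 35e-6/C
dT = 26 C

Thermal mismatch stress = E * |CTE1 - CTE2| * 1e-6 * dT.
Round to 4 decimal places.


= 2187 * 24e-6 * 26
= 1.3647 MPa

1.3647


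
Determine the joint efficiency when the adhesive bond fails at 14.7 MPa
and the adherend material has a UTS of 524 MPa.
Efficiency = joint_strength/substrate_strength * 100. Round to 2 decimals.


Joint efficiency = 14.7 / 524 * 100
= 2.81%

2.81


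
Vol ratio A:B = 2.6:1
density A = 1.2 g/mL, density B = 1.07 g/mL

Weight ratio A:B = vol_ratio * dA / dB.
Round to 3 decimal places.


Weight ratio = 2.6 * 1.2 / 1.07
= 2.916

2.916


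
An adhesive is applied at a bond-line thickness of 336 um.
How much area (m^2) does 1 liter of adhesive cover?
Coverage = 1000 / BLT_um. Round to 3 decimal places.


Coverage = 1000 / 336 = 2.976 m^2

2.976


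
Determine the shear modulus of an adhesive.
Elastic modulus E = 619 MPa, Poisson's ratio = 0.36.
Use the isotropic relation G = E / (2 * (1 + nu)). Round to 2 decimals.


G = 619 / (2*(1+0.36)) = 619 / 2.72
= 227.57 MPa

227.57


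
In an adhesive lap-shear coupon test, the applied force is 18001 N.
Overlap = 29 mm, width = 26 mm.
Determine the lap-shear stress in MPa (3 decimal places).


stress = F / (overlap * width)
= 18001 / (29 * 26)
= 23.874 MPa

23.874


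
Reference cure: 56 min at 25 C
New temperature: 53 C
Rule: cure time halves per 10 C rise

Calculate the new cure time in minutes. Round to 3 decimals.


factor = 2^((53-25)/10) = 6.9644
t_new = 56 / 6.9644 = 8.041 min

8.041


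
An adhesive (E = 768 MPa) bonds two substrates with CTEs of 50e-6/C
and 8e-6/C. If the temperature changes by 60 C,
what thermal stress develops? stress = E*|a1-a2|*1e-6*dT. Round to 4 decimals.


Stress = 768 * |50 - 8| * 1e-6 * 60
= 1.9354 MPa

1.9354


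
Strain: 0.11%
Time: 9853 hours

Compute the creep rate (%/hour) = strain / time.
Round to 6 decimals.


Creep rate = 0.11 / 9853
= 0.000011 %/h

0.000011


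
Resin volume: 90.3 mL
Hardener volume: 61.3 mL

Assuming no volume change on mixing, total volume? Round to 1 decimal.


V_total = 90.3 + 61.3 = 151.6 mL

151.6


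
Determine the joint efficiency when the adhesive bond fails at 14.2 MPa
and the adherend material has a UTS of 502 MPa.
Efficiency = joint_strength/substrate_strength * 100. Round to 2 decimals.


Joint efficiency = 14.2 / 502 * 100
= 2.83%

2.83


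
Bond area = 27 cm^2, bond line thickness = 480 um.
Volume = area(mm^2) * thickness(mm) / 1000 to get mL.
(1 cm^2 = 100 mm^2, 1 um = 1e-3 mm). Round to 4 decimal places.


area_mm2 = 27 * 100 = 2700
blt_mm = 480 * 1e-3 = 0.48
vol_mm3 = 2700 * 0.48 = 1296.0
vol_mL = 1296.0 / 1000 = 1.2960 mL

1.2960


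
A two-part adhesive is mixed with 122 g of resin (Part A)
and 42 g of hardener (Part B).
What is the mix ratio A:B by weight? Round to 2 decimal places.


Mix ratio = mass_A / mass_B
= 122 / 42
= 2.90

2.90


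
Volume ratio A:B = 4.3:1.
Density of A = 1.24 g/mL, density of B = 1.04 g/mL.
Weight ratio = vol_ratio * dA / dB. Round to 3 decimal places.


Wt ratio = 4.3 * 1.24 / 1.04
= 5.127

5.127


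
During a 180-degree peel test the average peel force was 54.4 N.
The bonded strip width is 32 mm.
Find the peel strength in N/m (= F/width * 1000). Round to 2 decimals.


Peel strength = F/width * 1000
= 54.4 / 32 * 1000
= 1700.00 N/m

1700.00


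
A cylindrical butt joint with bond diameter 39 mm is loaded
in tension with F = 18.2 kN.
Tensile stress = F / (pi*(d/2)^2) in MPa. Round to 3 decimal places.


Area = pi * (39/2)^2 = 1194.5906 mm^2
Stress = 18.2*1000 / 1194.5906
= 15.235 MPa

15.235


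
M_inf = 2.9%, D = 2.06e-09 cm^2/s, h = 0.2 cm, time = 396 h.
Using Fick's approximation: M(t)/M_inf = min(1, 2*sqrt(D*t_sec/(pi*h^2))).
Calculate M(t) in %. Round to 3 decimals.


t = 1425600 s
ratio = min(1, 2*sqrt(2.06e-09*1425600/(pi*0.0400)))
= 0.305744
M(t) = 2.9 * 0.305744 = 0.887%

0.887


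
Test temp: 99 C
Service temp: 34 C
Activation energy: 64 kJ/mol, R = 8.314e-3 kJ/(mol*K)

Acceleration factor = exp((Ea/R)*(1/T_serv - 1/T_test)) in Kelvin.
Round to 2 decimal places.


AF = exp((64/0.008314)*(1/307.15 - 1/372.15))
= 79.63

79.63


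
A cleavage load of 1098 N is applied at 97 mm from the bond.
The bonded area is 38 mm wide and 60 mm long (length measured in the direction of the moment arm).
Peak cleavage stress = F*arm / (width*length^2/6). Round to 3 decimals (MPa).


Moment = 1098 * 97 = 106506 N*mm
Section modulus = 38 * 3600 / 6 = 136800 / 6 mm^3
Stress = 106506 / (136800 / 6) = 639036 / 136800
= 4.671 MPa

4.671


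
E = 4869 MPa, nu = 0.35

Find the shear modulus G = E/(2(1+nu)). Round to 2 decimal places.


G = 4869 / (2 * 1.35)
= 1803.33 MPa

1803.33


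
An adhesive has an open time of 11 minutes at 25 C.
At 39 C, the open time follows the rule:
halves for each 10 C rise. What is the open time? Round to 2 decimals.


Factor = 2^((39-25)/10) = 2.6390
Open time = 11 / 2.6390 = 4.17 min

4.17


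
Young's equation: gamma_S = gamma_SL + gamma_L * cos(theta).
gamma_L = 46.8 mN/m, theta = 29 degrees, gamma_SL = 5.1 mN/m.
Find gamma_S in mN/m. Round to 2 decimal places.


cos(29 deg) = 0.874620
gamma_S = 5.1 + 46.8 * 0.874620
= 46.03 mN/m

46.03


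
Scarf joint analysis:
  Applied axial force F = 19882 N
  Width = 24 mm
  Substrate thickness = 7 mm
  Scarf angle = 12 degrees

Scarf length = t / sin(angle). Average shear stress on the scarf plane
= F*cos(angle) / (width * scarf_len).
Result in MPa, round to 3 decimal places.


Scarf length = 7 / sin(12 deg) = 33.6681 mm
cos(12 deg) = 0.978148
Shear = 19882 * 0.978148 / (24 * 33.6681)
= 24.068 MPa

24.068


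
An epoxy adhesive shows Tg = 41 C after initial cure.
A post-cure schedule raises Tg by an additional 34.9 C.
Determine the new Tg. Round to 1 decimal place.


New Tg = 41 + 34.9
= 75.9 C

75.9


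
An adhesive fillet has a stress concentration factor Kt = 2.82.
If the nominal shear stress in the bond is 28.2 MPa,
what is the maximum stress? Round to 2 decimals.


Max stress = 28.2 * 2.82 = 79.52 MPa

79.52


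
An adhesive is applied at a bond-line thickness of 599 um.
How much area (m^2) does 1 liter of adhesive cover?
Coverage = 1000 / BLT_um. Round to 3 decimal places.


Coverage = 1000 / 599 = 1.669 m^2

1.669


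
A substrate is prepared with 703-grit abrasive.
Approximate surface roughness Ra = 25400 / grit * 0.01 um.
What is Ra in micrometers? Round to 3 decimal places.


Ra = 25400 / 703 * 0.01 = 0.361 um

0.361


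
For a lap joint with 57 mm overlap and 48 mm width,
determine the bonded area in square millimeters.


Area = 57 * 48 = 2736 mm^2

2736


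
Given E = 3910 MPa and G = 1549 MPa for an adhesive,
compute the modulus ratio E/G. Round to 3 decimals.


E/G ratio = 3910 / 1549 = 2.524

2.524


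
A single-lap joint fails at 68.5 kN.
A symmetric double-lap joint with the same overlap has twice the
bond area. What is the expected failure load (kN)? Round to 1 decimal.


Double-lap load = 2 * 68.5 = 137.0 kN

137.0


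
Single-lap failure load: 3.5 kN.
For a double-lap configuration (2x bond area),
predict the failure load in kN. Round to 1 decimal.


Failure load = 3.5 * 2 = 7.0 kN

7.0


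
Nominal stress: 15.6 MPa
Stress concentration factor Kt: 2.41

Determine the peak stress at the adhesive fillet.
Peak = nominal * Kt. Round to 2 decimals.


Peak stress = 15.6 * 2.41
= 37.60 MPa

37.60


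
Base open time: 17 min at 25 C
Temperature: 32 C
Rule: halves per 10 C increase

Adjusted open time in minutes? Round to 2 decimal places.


Acceleration = 2^((32-25)/10) = 1.6245
Open time = 17 / 1.6245 = 10.46 min

10.46


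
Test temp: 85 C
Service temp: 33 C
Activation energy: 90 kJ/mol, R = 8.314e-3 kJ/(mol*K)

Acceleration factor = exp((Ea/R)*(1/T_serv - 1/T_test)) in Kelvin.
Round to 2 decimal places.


AF = exp((90/0.008314)*(1/306.15 - 1/358.15))
= 169.66

169.66


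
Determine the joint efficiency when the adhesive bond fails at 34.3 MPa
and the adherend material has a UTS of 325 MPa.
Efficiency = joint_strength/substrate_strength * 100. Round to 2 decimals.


Joint efficiency = 34.3 / 325 * 100
= 10.55%

10.55


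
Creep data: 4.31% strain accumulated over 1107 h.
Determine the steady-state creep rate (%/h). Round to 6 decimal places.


Rate = 4.31 / 1107 = 0.003893 %/h

0.003893


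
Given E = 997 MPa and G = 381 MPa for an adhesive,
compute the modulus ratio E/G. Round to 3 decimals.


E/G ratio = 997 / 381 = 2.617

2.617


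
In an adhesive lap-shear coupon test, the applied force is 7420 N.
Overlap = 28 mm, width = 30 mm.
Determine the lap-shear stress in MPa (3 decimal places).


stress = F / (overlap * width)
= 7420 / (28 * 30)
= 8.833 MPa

8.833


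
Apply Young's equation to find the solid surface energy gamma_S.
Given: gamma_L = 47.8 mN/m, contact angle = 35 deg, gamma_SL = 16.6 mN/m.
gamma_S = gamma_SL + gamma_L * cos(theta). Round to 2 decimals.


theta_rad = 35 * pi/180 = 0.610865
gamma_S = 16.6 + 47.8 * cos(0.610865)
= 55.76 mN/m

55.76


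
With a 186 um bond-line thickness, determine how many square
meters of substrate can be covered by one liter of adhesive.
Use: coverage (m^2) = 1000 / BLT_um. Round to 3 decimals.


Coverage = 1000 / 186 = 5.376 m^2

5.376


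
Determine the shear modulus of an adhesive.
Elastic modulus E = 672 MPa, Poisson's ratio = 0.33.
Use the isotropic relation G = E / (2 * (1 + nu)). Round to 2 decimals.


G = 672 / (2*(1+0.33)) = 672 / 2.66
= 252.63 MPa

252.63


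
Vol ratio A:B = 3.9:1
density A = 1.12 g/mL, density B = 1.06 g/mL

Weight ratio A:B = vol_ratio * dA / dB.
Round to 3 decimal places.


Weight ratio = 3.9 * 1.12 / 1.06
= 4.121

4.121


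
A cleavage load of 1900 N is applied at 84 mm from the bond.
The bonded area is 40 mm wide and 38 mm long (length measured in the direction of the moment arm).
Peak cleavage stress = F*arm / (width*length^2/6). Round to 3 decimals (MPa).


Moment = 1900 * 84 = 159600 N*mm
Section modulus = 40 * 1444 / 6 = 57760 / 6 mm^3
Stress = 159600 / (57760 / 6) = 957600 / 57760
= 16.579 MPa

16.579


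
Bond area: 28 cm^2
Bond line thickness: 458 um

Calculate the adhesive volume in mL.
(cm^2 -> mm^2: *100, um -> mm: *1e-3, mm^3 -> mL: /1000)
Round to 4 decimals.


V = 28*100 * 458*1e-3 / 1000
= 1.2824 mL

1.2824


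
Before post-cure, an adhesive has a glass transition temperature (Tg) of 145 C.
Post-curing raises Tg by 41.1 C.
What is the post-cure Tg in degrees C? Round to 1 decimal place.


Tg_post = Tg_base + delta_Tg
= 145 + 41.1
= 186.1 C

186.1


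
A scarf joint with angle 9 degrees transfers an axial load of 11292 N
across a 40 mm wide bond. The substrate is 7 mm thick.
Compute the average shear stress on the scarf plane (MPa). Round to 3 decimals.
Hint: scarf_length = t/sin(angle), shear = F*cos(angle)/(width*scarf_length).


scarf_length = 7 / sin(9 deg) = 44.7472 mm
cos(9 deg) = 0.987688
shear stress = 11292 * 0.987688 / (40 * 44.7472)
= 6.231 MPa

6.231


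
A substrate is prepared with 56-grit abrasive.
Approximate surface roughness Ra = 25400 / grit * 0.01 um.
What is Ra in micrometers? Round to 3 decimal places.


Ra = 25400 / 56 * 0.01 = 4.536 um

4.536


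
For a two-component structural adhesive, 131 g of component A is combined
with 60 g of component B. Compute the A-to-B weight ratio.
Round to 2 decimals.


Weight ratio A:B = 131 / 60
= 2.18

2.18


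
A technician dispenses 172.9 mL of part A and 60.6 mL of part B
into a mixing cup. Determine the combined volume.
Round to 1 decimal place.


Combined volume = 172.9 + 60.6
= 233.5 mL

233.5


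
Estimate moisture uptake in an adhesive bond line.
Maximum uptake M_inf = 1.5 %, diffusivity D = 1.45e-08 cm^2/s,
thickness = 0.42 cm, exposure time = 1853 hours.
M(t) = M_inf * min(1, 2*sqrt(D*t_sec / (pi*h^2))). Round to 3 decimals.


Convert time: 1853 h = 6670800 s
ratio = min(1, 2*sqrt(1.45e-08*6670800/(pi*0.42^2)))
= 0.835562
M(t) = 1.5 * 0.835562 = 1.253%

1.253


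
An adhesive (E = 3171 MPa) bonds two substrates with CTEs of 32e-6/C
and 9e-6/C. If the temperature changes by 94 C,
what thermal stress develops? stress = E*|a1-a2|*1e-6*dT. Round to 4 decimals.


Stress = 3171 * |32 - 9| * 1e-6 * 94
= 6.8557 MPa

6.8557


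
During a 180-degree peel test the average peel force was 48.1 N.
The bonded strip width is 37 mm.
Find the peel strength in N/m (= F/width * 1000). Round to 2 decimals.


Peel strength = F/width * 1000
= 48.1 / 37 * 1000
= 1300.00 N/m

1300.00


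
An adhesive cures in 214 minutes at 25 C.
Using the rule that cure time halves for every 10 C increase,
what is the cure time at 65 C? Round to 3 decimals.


Factor = 2^((65 - 25) / 10) = 16.0000
Cure time = 214 / 16.0000
= 13.375 minutes

13.375


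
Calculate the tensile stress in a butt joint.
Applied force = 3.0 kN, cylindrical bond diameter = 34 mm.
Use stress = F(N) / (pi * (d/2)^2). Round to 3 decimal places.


A = pi * 17.0^2 = 907.9203 mm^2
sigma = 3000.0 / 907.9203 = 3.304 MPa

3.304


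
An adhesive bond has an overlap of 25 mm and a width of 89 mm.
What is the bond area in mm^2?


Bond area = overlap * width
= 25 * 89
= 2225 mm^2

2225


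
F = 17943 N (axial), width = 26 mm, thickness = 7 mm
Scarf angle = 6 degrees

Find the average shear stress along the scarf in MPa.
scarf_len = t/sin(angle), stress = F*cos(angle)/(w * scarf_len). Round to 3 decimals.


scarf_len = 7/sin(6 deg) = 66.9674
cos(6 deg) = 0.994522
stress = 17943*0.994522/(26*66.9674) = 10.249 MPa

10.249


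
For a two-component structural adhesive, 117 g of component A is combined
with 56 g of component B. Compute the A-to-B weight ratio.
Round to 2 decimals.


Weight ratio A:B = 117 / 56
= 2.09

2.09


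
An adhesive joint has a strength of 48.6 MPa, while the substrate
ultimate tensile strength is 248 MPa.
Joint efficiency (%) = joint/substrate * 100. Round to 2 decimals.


Efficiency = 48.6 / 248 * 100
= 19.60%

19.60


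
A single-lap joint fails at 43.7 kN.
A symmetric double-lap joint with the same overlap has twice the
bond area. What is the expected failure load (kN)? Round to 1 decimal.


Double-lap load = 2 * 43.7 = 87.4 kN

87.4


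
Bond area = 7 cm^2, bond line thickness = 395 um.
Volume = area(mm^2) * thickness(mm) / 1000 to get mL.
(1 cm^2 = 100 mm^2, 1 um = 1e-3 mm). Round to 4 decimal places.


area_mm2 = 7 * 100 = 700
blt_mm = 395 * 1e-3 = 0.395
vol_mm3 = 700 * 0.395 = 276.5
vol_mL = 276.5 / 1000 = 0.2765 mL

0.2765


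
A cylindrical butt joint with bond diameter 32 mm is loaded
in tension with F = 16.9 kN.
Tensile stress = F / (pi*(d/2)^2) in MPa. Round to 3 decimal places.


Area = pi * (32/2)^2 = 804.2477 mm^2
Stress = 16.9*1000 / 804.2477
= 21.013 MPa

21.013


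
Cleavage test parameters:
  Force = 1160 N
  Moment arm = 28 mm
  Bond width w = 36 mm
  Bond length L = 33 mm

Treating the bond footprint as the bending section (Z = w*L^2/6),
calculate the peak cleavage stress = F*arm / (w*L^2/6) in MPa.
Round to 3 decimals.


M = 1160 * 28 = 32480 N*mm
Z = 36 * 33^2 / 6 = 39204 / 6 mm^3
sigma = M / Z = 6 * 32480 / 39204 = 194880 / 39204
= 4.971 MPa

4.971


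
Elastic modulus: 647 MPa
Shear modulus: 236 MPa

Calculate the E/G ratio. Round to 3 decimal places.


E / G = 647 / 236 = 2.742

2.742


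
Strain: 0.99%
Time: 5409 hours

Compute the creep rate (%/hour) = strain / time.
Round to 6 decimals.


Creep rate = 0.99 / 5409
= 0.000183 %/h

0.000183


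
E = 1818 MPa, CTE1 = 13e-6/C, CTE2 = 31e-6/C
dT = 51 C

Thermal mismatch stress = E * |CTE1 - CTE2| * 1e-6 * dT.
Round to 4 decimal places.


= 1818 * 18e-6 * 51
= 1.6689 MPa

1.6689


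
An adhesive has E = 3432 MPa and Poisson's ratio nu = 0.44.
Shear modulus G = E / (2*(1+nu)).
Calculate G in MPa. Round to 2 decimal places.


G = 3432 / (2*(1+0.44))
= 3432 / 2.88
= 1191.67 MPa

1191.67


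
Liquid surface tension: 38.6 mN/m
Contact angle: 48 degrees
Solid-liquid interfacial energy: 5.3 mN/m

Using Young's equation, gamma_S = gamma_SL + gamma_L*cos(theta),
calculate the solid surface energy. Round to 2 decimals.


gamma_S = 5.3 + 38.6 * cos(48)
= 31.13 mN/m

31.13


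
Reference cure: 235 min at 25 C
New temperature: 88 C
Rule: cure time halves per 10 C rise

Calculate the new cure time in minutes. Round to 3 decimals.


factor = 2^((88-25)/10) = 78.7932
t_new = 235 / 78.7932 = 2.982 min

2.982


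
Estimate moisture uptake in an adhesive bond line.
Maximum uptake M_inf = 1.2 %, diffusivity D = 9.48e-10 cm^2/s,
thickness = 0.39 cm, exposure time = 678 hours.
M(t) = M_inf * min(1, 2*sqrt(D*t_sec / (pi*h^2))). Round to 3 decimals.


Convert time: 678 h = 2440800 s
ratio = min(1, 2*sqrt(9.48e-10*2440800/(pi*0.39^2)))
= 0.139175
M(t) = 1.2 * 0.139175 = 0.167%

0.167


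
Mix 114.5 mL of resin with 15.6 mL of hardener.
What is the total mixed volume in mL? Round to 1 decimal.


Total = 114.5 + 15.6 = 130.1 mL

130.1


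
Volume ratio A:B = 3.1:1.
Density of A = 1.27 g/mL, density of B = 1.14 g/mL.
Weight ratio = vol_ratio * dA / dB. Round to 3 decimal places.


Wt ratio = 3.1 * 1.27 / 1.14
= 3.454

3.454


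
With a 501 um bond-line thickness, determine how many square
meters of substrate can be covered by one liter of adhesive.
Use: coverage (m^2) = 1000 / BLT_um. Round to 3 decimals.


Coverage = 1000 / 501 = 1.996 m^2

1.996


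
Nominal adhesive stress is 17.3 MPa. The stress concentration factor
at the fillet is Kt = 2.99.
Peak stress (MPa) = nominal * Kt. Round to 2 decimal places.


Peak = 17.3 * 2.99 = 51.73 MPa

51.73


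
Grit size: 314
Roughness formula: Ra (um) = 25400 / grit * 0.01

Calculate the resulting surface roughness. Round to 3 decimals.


Ra = 25400 / 314 * 0.01
= 0.809 um

0.809


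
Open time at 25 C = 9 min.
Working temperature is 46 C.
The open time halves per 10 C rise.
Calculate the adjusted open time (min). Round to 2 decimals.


factor = 2^((46 - 25) / 10) = 4.2871
ot = 9 / 4.2871 = 2.10 min

2.10


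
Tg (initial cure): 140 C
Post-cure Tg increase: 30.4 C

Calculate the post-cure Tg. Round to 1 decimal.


Post-cure Tg = 140 + 30.4 = 170.4 C

170.4


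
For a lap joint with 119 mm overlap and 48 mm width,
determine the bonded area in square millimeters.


Area = 119 * 48 = 5712 mm^2

5712


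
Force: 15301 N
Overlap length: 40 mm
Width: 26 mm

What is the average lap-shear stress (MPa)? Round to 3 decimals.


Average shear stress = F / (overlap * width)
= 15301 / (40 * 26)
= 14.713 MPa

14.713


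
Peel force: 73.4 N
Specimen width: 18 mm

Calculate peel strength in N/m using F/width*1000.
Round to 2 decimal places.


Peel strength = 73.4 / 18 * 1000 = 4077.78 N/m

4077.78


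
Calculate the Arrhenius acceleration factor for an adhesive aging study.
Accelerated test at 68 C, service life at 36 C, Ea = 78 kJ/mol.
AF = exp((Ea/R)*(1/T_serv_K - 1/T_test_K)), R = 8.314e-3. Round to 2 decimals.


T_test = 341.15 K, T_serv = 309.15 K
Ea/R = 78 / 0.008314 = 9381.77
AF = exp(9381.77 * (1/309.15 - 1/341.15))
= 17.23

17.23


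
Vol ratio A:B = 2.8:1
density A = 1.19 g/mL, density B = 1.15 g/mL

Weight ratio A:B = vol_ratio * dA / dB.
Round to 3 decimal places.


Weight ratio = 2.8 * 1.19 / 1.15
= 2.897

2.897


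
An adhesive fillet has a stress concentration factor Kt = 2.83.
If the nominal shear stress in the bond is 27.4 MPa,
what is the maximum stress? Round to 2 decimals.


Max stress = 27.4 * 2.83 = 77.54 MPa

77.54


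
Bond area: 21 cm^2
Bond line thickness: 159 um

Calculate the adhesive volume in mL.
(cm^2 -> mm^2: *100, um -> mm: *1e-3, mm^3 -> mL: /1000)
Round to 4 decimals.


V = 21*100 * 159*1e-3 / 1000
= 0.3339 mL

0.3339


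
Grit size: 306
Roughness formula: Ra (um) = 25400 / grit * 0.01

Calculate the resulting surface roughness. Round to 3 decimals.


Ra = 25400 / 306 * 0.01
= 0.830 um

0.830


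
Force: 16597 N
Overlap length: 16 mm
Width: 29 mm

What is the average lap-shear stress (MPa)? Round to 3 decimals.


Average shear stress = F / (overlap * width)
= 16597 / (16 * 29)
= 35.769 MPa

35.769


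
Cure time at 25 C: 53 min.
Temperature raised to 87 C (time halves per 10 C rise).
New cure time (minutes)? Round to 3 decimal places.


Acceleration factor = 2^(62/10) = 73.5167
New time = 53 / 73.5167 = 0.721 min

0.721


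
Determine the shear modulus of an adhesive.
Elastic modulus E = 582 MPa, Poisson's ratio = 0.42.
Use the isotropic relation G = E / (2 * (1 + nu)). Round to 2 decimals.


G = 582 / (2*(1+0.42)) = 582 / 2.84
= 204.93 MPa

204.93


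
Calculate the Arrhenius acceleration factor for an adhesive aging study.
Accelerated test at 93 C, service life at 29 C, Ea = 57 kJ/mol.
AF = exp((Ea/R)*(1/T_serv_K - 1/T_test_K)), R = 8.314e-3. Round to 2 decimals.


T_test = 366.15 K, T_serv = 302.15 K
Ea/R = 57 / 0.008314 = 6855.91
AF = exp(6855.91 * (1/302.15 - 1/366.15))
= 52.78

52.78


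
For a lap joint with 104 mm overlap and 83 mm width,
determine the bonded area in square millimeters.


Area = 104 * 83 = 8632 mm^2

8632


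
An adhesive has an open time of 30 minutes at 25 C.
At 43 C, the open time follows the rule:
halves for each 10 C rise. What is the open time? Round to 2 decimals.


Factor = 2^((43-25)/10) = 3.4822
Open time = 30 / 3.4822 = 8.62 min

8.62


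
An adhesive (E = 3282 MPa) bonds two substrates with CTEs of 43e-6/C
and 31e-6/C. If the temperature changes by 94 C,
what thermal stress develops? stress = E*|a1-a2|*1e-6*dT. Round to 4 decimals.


Stress = 3282 * |43 - 31| * 1e-6 * 94
= 3.7021 MPa

3.7021


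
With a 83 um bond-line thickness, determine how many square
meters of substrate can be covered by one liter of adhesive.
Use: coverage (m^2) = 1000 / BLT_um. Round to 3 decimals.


Coverage = 1000 / 83 = 12.048 m^2

12.048


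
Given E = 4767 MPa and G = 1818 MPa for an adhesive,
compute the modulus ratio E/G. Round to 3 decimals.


E/G ratio = 4767 / 1818 = 2.622

2.622


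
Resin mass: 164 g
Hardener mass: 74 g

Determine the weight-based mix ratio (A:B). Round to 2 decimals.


Ratio = 164 / 74 = 2.22

2.22


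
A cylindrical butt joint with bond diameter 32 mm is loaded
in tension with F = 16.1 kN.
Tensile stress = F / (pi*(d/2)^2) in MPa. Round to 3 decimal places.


Area = pi * (32/2)^2 = 804.2477 mm^2
Stress = 16.1*1000 / 804.2477
= 20.019 MPa

20.019


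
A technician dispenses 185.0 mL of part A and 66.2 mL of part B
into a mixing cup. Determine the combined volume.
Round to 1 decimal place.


Combined volume = 185.0 + 66.2
= 251.2 mL

251.2


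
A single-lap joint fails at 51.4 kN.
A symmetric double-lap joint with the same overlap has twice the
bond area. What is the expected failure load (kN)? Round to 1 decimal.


Double-lap load = 2 * 51.4 = 102.8 kN

102.8


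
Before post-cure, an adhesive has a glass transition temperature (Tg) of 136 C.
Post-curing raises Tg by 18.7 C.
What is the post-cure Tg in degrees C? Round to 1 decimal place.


Tg_post = Tg_base + delta_Tg
= 136 + 18.7
= 154.7 C

154.7


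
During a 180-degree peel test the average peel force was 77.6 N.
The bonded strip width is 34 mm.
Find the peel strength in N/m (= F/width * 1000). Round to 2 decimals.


Peel strength = F/width * 1000
= 77.6 / 34 * 1000
= 2282.35 N/m

2282.35


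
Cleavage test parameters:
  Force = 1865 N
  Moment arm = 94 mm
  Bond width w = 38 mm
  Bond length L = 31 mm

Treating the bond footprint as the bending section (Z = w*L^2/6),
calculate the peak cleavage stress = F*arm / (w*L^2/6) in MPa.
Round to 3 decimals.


M = 1865 * 94 = 175310 N*mm
Z = 38 * 31^2 / 6 = 36518 / 6 mm^3
sigma = M / Z = 6 * 175310 / 36518 = 1051860 / 36518
= 28.804 MPa

28.804


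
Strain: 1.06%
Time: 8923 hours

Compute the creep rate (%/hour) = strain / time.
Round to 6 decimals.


Creep rate = 1.06 / 8923
= 0.000119 %/h

0.000119


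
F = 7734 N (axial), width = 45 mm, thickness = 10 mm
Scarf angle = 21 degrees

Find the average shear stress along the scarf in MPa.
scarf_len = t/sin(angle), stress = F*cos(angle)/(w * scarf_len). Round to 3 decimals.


scarf_len = 10/sin(21 deg) = 27.9043
cos(21 deg) = 0.933580
stress = 7734*0.933580/(45*27.9043) = 5.750 MPa

5.750


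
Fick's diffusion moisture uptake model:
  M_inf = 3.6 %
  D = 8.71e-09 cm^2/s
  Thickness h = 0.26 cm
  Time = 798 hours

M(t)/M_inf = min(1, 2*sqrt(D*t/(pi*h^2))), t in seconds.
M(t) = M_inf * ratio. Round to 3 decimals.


t_sec = 798 * 3600 = 2872800
ratio = 2*sqrt(8.71e-09*2872800/(pi*0.26^2))
= min(1, 0.686505)
= 0.686505
M(t) = 3.6 * 0.686505 = 2.471 %

2.471


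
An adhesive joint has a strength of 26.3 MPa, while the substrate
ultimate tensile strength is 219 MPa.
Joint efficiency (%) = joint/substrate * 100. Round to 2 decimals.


Efficiency = 26.3 / 219 * 100
= 12.01%

12.01


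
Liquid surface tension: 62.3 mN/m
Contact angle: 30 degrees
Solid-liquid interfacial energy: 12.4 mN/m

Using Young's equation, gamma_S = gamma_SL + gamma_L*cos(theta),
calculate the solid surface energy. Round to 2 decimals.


gamma_S = 12.4 + 62.3 * cos(30)
= 66.35 mN/m

66.35


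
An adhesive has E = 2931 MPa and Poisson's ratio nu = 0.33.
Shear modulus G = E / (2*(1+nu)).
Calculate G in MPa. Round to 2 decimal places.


G = 2931 / (2*(1+0.33))
= 2931 / 2.66
= 1101.88 MPa

1101.88


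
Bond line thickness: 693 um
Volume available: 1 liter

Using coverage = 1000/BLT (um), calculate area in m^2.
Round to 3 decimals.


1 L = 1e6 mm^3, thickness = 693 um = 0.693 mm
Area = 1e6 / 0.693 mm^2 = (1e6 / 0.693) / 1e6 m^2 = 1000 / 693 m^2
= 1.443 m^2

1.443


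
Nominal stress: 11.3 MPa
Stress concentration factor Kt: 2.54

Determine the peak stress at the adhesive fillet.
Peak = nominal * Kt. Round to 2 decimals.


Peak stress = 11.3 * 2.54
= 28.70 MPa

28.70


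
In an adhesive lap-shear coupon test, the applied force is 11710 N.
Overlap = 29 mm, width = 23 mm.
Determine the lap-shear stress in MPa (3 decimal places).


stress = F / (overlap * width)
= 11710 / (29 * 23)
= 17.556 MPa

17.556


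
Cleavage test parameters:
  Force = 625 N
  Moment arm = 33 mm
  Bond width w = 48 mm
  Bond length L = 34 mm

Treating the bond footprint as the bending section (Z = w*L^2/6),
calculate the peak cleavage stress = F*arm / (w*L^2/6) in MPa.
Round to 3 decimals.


M = 625 * 33 = 20625 N*mm
Z = 48 * 34^2 / 6 = 55488 / 6 mm^3
sigma = M / Z = 6 * 20625 / 55488 = 123750 / 55488
= 2.230 MPa

2.230


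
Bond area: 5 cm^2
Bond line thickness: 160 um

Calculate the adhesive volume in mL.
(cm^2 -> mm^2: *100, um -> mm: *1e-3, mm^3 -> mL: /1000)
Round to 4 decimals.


V = 5*100 * 160*1e-3 / 1000
= 0.0800 mL

0.0800


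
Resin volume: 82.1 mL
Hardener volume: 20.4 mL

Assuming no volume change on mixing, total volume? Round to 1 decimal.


V_total = 82.1 + 20.4 = 102.5 mL

102.5


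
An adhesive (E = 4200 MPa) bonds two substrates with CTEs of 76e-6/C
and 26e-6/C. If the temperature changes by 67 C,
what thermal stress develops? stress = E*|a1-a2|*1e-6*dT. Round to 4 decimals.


Stress = 4200 * |76 - 26| * 1e-6 * 67
= 14.0700 MPa

14.0700


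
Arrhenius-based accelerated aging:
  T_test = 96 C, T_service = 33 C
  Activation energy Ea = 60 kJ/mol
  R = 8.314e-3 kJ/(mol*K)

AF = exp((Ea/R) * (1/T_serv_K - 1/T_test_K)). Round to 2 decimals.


T_test_K = 369.15, T_serv_K = 306.15
AF = exp((60/8.314e-3) * (1/306.15 - 1/369.15))
= 55.87

55.87


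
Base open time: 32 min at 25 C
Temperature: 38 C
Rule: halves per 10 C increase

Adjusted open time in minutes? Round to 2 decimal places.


Acceleration = 2^((38-25)/10) = 2.4623
Open time = 32 / 2.4623 = 13.00 min

13.00


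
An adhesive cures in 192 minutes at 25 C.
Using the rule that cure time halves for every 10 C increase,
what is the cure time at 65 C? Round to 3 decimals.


Factor = 2^((65 - 25) / 10) = 16.0000
Cure time = 192 / 16.0000
= 12.000 minutes

12.000


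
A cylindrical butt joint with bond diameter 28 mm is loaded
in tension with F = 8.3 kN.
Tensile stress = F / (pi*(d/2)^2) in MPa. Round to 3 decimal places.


Area = pi * (28/2)^2 = 615.7522 mm^2
Stress = 8.3*1000 / 615.7522
= 13.479 MPa

13.479
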